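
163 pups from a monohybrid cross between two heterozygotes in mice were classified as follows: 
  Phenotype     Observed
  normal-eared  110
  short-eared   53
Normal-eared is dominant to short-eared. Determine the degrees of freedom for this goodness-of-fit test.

1

For a monohybrid cross between heterozygotes with complete dominance, the expected phenotypic ratio is 3:1.
A goodness-of-fit test with 2 phenotype classes has df = 2 − 1 = 1.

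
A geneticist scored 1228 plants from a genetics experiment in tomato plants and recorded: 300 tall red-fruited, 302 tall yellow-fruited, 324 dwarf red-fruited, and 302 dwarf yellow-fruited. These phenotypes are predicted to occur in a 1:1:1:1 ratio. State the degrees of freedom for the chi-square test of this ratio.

A goodness-of-fit test with 4 phenotype classes has df = 4 − 1 = 3.

3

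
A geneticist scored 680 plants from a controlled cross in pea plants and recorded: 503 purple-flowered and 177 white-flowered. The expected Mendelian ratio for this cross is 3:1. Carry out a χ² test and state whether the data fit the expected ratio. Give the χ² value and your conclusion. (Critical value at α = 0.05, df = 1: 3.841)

0.384; consistent

Total ratio parts = 4. Expected numbers out of 680:
  purple-flowered: 680 × 3/4 = 510
  white-flowered: 680 × 1/4 = 170
χ² = Σ (O − E)² / E
  purple-flowered: (503 − 510)² / 510 = 0.0961
  white-flowered: (177 − 170)² / 170 = 0.2882
χ² = 0.0961 + 0.2882 = 0.3843 ≈ 0.384
Degrees of freedom = 2 − 1 = 1; critical value at α = 0.05 is 3.841.
Since 0.384 < 3.841, we fail to reject the null hypothesis — the data are consistent with the 3:1 ratio.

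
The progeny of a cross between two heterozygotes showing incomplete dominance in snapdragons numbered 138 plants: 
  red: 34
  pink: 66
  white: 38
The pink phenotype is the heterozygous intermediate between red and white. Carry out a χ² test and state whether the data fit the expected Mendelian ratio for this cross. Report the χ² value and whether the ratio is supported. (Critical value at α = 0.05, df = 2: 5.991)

With incomplete dominance, a heterozygote × heterozygote cross gives a 1:2:1 phenotypic ratio.
Total ratio parts = 4. Expected numbers out of 138:
  red: 138 × 1/4 = 34.5
  pink: 138 × 2/4 = 69
  white: 138 × 1/4 = 34.5
χ² = Σ (O − E)² / E
  red: (34 − 34.5)² / 34.5 = 0.0072
  pink: (66 − 69)² / 69 = 0.1304
  white: (38 − 34.5)² / 34.5 = 0.3551
χ² = 0.0072 + 0.1304 + 0.3551 = 0.4927 ≈ 0.493
Degrees of freedom = 3 − 1 = 2; critical value at α = 0.05 is 5.991.
Since 0.493 < 5.991, we fail to reject the null hypothesis — the data are consistent with the 1:2:1 ratio.

0.493; consistent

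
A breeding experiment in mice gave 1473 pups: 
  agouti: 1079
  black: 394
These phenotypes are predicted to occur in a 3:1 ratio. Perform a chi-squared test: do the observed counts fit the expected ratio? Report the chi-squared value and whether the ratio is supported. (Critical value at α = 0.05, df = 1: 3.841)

Under the 3:1 hypothesis (Σ ratio = 4, N = 1473):
  agouti: 1473 × 3/4 = 1104.75
  black: 1473 × 1/4 = 368.25
χ² = Σ (O − E)² / E
  agouti: (1079 − 1104.75)² / 1104.75 = 0.6002
  black: (394 − 368.25)² / 368.25 = 1.8006
χ² = 0.6002 + 1.8006 = 2.4008 ≈ 2.401
Degrees of freedom = 2 − 1 = 1; critical value at α = 0.05 is 3.841.
Since 2.401 < 3.841, we fail to reject the null hypothesis — the data are consistent with the 3:1 ratio.

2.401; consistent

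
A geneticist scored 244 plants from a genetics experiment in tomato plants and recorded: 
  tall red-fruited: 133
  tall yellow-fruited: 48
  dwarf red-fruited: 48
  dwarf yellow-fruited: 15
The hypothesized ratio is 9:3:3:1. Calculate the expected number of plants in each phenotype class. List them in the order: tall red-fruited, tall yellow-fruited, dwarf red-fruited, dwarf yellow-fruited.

137.25, 45.75, 45.75, 15.25

Under the 9:3:3:1 hypothesis (Σ ratio = 16, N = 244):
  tall red-fruited: 244 × 9/16 = 137.25
  tall yellow-fruited: 244 × 3/16 = 45.75
  dwarf red-fruited: 244 × 3/16 = 45.75
  dwarf yellow-fruited: 244 × 1/16 = 15.25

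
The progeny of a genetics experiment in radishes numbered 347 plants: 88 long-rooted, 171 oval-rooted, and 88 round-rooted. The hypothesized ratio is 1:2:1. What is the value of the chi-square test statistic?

Expected counts for N = 347 under a 1:2:1 ratio (total parts = 4):
  long-rooted: 347 × 1/4 = 86.75
  oval-rooted: 347 × 2/4 = 173.5
  round-rooted: 347 × 1/4 = 86.75
χ² = Σ (O − E)² / E
  long-rooted: (88 − 86.75)² / 86.75 = 0.0180
  oval-rooted: (171 − 173.5)² / 173.5 = 0.0360
  round-rooted: (88 − 86.75)² / 86.75 = 0.0180
χ² = 0.0180 + 0.0360 + 0.0180 = 0.072

0.072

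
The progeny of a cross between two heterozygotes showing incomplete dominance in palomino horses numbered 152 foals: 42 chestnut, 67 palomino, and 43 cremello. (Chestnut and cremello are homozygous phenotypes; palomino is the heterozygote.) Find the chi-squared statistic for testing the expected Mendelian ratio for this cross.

With incomplete dominance, a heterozygote × heterozygote cross gives a 1:2:1 phenotypic ratio.
The 1:2:1 ratio has 4 parts, so with N = 152 the expected counts are:
  chestnut: 152 × 1/4 = 38
  palomino: 152 × 2/4 = 76
  cremello: 152 × 1/4 = 38
χ² = Σ (O − E)² / E
  chestnut: (42 − 38)² / 38 = 0.4211
  palomino: (67 − 76)² / 76 = 1.0658
  cremello: (43 − 38)² / 38 = 0.6579
χ² = 0.4211 + 1.0658 + 0.6579 = 2.1448 ≈ 2.145

2.145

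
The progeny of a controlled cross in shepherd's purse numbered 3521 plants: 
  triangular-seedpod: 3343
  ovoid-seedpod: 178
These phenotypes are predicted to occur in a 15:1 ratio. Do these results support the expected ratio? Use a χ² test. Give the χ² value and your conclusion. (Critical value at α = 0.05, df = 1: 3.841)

Under the 15:1 hypothesis (Σ ratio = 16, N = 3521):
  triangular-seedpod: 3521 × 15/16 = 3300.9375
  ovoid-seedpod: 3521 × 1/16 = 220.0625
χ² = Σ (O − E)² / E
  triangular-seedpod: (3343 − 3300.9375)² / 3300.9375 = 0.5360
  ovoid-seedpod: (178 − 220.0625)² / 220.0625 = 8.0398
χ² = 0.5360 + 8.0398 = 8.5758 ≈ 8.576
Degrees of freedom = 2 − 1 = 1; critical value at α = 0.05 is 3.841.
Since 8.576 > 3.841, we reject the null hypothesis — the data do not fit the 15:1 ratio.

8.576; not consistent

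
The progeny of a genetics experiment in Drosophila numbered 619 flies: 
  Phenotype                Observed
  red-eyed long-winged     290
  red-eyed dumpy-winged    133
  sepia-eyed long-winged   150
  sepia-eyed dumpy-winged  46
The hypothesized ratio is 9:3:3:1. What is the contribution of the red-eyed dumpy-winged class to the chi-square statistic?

2.472

The 9:3:3:1 ratio has 16 parts, so with N = 619 the expected counts are:
  red-eyed long-winged: 619 × 9/16 = 348.1875
  red-eyed dumpy-winged: 619 × 3/16 = 116.0625
  sepia-eyed long-winged: 619 × 3/16 = 116.0625
  sepia-eyed dumpy-winged: 619 × 1/16 = 38.6875
Contribution of red-eyed dumpy-winged: (133 − 116.0625)² / 116.0625 = 2.4718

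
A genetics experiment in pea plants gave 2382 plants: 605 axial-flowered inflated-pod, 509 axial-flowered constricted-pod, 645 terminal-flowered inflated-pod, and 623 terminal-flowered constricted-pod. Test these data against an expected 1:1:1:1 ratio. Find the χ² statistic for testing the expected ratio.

18.101

Total ratio parts = 4. Expected numbers out of 2382:
  axial-flowered inflated-pod: 2382 × 1/4 = 595.5
  axial-flowered constricted-pod: 2382 × 1/4 = 595.5
  terminal-flowered inflated-pod: 2382 × 1/4 = 595.5
  terminal-flowered constricted-pod: 2382 × 1/4 = 595.5
χ² = Σ (O − E)² / E
  axial-flowered inflated-pod: (605 − 595.5)² / 595.5 = 0.1516
  axial-flowered constricted-pod: (509 − 595.5)² / 595.5 = 12.5647
  terminal-flowered inflated-pod: (645 − 595.5)² / 595.5 = 4.1146
  terminal-flowered constricted-pod: (623 − 595.5)² / 595.5 = 1.2699
χ² = 0.1516 + 12.5647 + 4.1146 + 1.2699 = 18.1008 ≈ 18.101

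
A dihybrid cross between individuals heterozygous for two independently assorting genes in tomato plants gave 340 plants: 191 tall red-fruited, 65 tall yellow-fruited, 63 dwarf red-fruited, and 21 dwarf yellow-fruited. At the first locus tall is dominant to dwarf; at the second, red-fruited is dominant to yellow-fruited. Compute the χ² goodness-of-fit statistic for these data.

A dihybrid F₂ with independent assortment and complete dominance at both loci gives a 9:3:3:1 phenotypic ratio.
Under the 9:3:3:1 hypothesis (Σ ratio = 16, N = 340):
  tall red-fruited: 340 × 9/16 = 191.25
  tall yellow-fruited: 340 × 3/16 = 63.75
  dwarf red-fruited: 340 × 3/16 = 63.75
  dwarf yellow-fruited: 340 × 1/16 = 21.25
χ² = Σ (O − E)² / E
  tall red-fruited: (191 − 191.25)² / 191.25 = 0.0003
  tall yellow-fruited: (65 − 63.75)² / 63.75 = 0.0245
  dwarf red-fruited: (63 − 63.75)² / 63.75 = 0.0088
  dwarf yellow-fruited: (21 − 21.25)² / 21.25 = 0.0029
χ² = 0.0003 + 0.0245 + 0.0088 + 0.0029 = 0.0365 ≈ 0.037

0.037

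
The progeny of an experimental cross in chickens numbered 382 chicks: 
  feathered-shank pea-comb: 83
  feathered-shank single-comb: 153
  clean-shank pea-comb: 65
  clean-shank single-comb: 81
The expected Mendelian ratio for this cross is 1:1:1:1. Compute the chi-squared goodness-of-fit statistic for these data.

The 1:1:1:1 ratio has 4 parts, so with N = 382 the expected counts are:
  feathered-shank pea-comb: 382 × 1/4 = 95.5
  feathered-shank single-comb: 382 × 1/4 = 95.5
  clean-shank pea-comb: 382 × 1/4 = 95.5
  clean-shank single-comb: 382 × 1/4 = 95.5
χ² = Σ (O − E)² / E
  feathered-shank pea-comb: (83 − 95.5)² / 95.5 = 1.6361
  feathered-shank single-comb: (153 − 95.5)² / 95.5 = 34.6204
  clean-shank pea-comb: (65 − 95.5)² / 95.5 = 9.7408
  clean-shank single-comb: (81 − 95.5)² / 95.5 = 2.2016
χ² = 1.6361 + 34.6204 + 9.7408 + 2.2016 = 48.1989 ≈ 48.199

48.199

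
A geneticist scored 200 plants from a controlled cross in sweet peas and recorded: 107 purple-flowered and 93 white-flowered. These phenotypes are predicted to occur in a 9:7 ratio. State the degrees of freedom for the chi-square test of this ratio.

1

A goodness-of-fit test with 2 phenotype classes has df = 2 − 1 = 1.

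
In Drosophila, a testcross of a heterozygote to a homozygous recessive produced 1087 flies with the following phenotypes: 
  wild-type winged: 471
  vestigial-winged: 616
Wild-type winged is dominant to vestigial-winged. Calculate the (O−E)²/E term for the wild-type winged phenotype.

9.671

A testcross of a heterozygote (Aa × aa) gives a 1:1 phenotypic ratio.
Expected counts for N = 1087 under a 1:1 ratio (total parts = 2):
  wild-type winged: 1087 × 1/2 = 543.5
  vestigial-winged: 1087 × 1/2 = 543.5
Contribution of wild-type winged: (471 − 543.5)² / 543.5 = 9.6711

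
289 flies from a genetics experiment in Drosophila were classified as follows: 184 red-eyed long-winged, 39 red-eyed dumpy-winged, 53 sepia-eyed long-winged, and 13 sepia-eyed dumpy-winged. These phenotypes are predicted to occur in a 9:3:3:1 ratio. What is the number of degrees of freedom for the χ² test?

3

A goodness-of-fit test with 4 phenotype classes has df = 4 − 1 = 3.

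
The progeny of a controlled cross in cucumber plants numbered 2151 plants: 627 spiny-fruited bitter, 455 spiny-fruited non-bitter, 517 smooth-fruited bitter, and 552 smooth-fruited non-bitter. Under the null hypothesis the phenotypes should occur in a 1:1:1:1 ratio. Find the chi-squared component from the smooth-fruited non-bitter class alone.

Total ratio parts = 4. Expected numbers out of 2151:
  spiny-fruited bitter: 2151 × 1/4 = 537.75
  spiny-fruited non-bitter: 2151 × 1/4 = 537.75
  smooth-fruited bitter: 2151 × 1/4 = 537.75
  smooth-fruited non-bitter: 2151 × 1/4 = 537.75
Contribution of smooth-fruited non-bitter: (552 − 537.75)² / 537.75 = 0.3776

0.378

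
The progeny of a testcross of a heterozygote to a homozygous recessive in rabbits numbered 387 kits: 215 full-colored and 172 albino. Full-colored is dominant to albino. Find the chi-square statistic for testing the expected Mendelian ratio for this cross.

4.778

A testcross of a heterozygote (Aa × aa) gives a 1:1 phenotypic ratio.
Total ratio parts = 2. Expected numbers out of 387:
  full-colored: 387 × 1/2 = 193.5
  albino: 387 × 1/2 = 193.5
χ² = Σ (O − E)² / E
  full-colored: (215 − 193.5)² / 193.5 = 2.3889
  albino: (172 − 193.5)² / 193.5 = 2.3889
χ² = 2.3889 + 2.3889 = 4.7778 ≈ 4.778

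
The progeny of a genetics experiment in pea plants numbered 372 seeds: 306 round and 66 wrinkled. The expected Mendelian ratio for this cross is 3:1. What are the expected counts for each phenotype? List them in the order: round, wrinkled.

279, 93

Under the 3:1 hypothesis (Σ ratio = 4, N = 372):
  round: 372 × 3/4 = 279
  wrinkled: 372 × 1/4 = 93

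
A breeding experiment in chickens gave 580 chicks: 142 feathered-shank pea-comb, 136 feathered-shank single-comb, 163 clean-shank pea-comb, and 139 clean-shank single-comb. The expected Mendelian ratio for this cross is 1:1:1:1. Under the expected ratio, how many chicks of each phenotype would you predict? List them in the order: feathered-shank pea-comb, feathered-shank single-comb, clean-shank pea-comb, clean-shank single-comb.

Under the 1:1:1:1 hypothesis (Σ ratio = 4, N = 580):
  feathered-shank pea-comb: 580 × 1/4 = 145
  feathered-shank single-comb: 580 × 1/4 = 145
  clean-shank pea-comb: 580 × 1/4 = 145
  clean-shank single-comb: 580 × 1/4 = 145

145, 145, 145, 145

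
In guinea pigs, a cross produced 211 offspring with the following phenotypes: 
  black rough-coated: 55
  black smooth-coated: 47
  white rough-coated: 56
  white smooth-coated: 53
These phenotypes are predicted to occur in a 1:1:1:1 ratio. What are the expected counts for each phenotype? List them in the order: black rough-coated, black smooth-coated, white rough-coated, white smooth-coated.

52.75, 52.75, 52.75, 52.75

Total ratio parts = 4. Expected numbers out of 211:
  black rough-coated: 211 × 1/4 = 52.75
  black smooth-coated: 211 × 1/4 = 52.75
  white rough-coated: 211 × 1/4 = 52.75
  white smooth-coated: 211 × 1/4 = 52.75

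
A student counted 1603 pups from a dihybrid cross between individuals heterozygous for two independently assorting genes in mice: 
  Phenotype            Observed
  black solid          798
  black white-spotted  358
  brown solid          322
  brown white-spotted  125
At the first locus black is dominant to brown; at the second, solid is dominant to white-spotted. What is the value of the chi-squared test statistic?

A dihybrid F₂ with independent assortment and complete dominance at both loci gives a 9:3:3:1 phenotypic ratio.
Total ratio parts = 16. Expected numbers out of 1603:
  black solid: 1603 × 9/16 = 901.6875
  black white-spotted: 1603 × 3/16 = 300.5625
  brown solid: 1603 × 3/16 = 300.5625
  brown white-spotted: 1603 × 1/16 = 100.1875
χ² = Σ (O − E)² / E
  black solid: (798 − 901.6875)² / 901.6875 = 11.9233
  black white-spotted: (358 − 300.5625)² / 300.5625 = 10.9763
  brown solid: (322 − 300.5625)² / 300.5625 = 1.5290
  brown white-spotted: (125 − 100.1875)² / 100.1875 = 6.1451
χ² = 11.9233 + 10.9763 + 1.5290 + 6.1451 = 30.5737 ≈ 30.574

30.574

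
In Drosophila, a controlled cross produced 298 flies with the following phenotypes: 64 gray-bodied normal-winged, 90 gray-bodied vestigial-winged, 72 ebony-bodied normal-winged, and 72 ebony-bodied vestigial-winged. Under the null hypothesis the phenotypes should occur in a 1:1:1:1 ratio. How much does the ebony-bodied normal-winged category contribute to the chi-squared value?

Under the 1:1:1:1 hypothesis (Σ ratio = 4, N = 298):
  gray-bodied normal-winged: 298 × 1/4 = 74.5
  gray-bodied vestigial-winged: 298 × 1/4 = 74.5
  ebony-bodied normal-winged: 298 × 1/4 = 74.5
  ebony-bodied vestigial-winged: 298 × 1/4 = 74.5
Contribution of ebony-bodied normal-winged: (72 − 74.5)² / 74.5 = 0.0839

0.084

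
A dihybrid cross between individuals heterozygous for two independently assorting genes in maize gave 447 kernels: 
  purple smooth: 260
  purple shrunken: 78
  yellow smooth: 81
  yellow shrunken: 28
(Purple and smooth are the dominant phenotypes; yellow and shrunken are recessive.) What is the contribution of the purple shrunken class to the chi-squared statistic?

0.403

A dihybrid F₂ with independent assortment and complete dominance at both loci gives a 9:3:3:1 phenotypic ratio.
Total ratio parts = 16. Expected numbers out of 447:
  purple smooth: 447 × 9/16 = 251.4375
  purple shrunken: 447 × 3/16 = 83.8125
  yellow smooth: 447 × 3/16 = 83.8125
  yellow shrunken: 447 × 1/16 = 27.9375
Contribution of purple shrunken: (78 − 83.8125)² / 83.8125 = 0.4031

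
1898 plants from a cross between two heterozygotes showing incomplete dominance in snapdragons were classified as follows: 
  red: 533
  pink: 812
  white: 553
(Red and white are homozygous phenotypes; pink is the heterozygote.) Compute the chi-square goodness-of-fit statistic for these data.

With incomplete dominance, a heterozygote × heterozygote cross gives a 1:2:1 phenotypic ratio.
Under the 1:2:1 hypothesis (Σ ratio = 4, N = 1898):
  red: 1898 × 1/4 = 474.5
  pink: 1898 × 2/4 = 949
  white: 1898 × 1/4 = 474.5
χ² = Σ (O − E)² / E
  red: (533 − 474.5)² / 474.5 = 7.2123
  pink: (812 − 949)² / 949 = 19.7777
  white: (553 − 474.5)² / 474.5 = 12.9868
χ² = 7.2123 + 19.7777 + 12.9868 = 39.9768 ≈ 39.977

39.977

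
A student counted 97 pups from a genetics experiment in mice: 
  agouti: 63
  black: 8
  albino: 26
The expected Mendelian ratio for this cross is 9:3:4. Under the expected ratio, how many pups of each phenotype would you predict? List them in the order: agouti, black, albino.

The 9:3:4 ratio has 16 parts, so with N = 97 the expected counts are:
  agouti: 97 × 9/16 = 54.5625
  black: 97 × 3/16 = 18.1875
  albino: 97 × 4/16 = 24.25

54.5625, 18.1875, 24.25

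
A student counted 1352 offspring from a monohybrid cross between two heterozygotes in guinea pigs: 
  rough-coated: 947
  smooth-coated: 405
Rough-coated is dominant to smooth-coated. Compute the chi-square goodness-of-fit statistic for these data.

17.708

For a monohybrid cross between heterozygotes with complete dominance, the expected phenotypic ratio is 3:1.
Under the 3:1 hypothesis (Σ ratio = 4, N = 1352):
  rough-coated: 1352 × 3/4 = 1014
  smooth-coated: 1352 × 1/4 = 338
χ² = Σ (O − E)² / E
  rough-coated: (947 − 1014)² / 1014 = 4.4270
  smooth-coated: (405 − 338)² / 338 = 13.2811
χ² = 4.4270 + 13.2811 = 17.7081 ≈ 17.708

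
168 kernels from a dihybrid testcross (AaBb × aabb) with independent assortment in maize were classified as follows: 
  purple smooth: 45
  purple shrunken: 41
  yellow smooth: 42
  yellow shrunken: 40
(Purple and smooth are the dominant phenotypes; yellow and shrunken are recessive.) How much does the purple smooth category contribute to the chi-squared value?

A dihybrid testcross with independent assortment gives a 1:1:1:1 ratio.
The 1:1:1:1 ratio has 4 parts, so with N = 168 the expected counts are:
  purple smooth: 168 × 1/4 = 42
  purple shrunken: 168 × 1/4 = 42
  yellow smooth: 168 × 1/4 = 42
  yellow shrunken: 168 × 1/4 = 42
Contribution of purple smooth: (45 − 42)² / 42 = 0.2143

0.214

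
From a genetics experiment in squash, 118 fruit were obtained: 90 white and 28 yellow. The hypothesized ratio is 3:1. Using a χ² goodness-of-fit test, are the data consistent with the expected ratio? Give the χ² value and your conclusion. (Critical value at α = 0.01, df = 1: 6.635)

Under the 3:1 hypothesis (Σ ratio = 4, N = 118):
  white: 118 × 3/4 = 88.5
  yellow: 118 × 1/4 = 29.5
χ² = Σ (O − E)² / E
  white: (90 − 88.5)² / 88.5 = 0.0254
  yellow: (28 − 29.5)² / 29.5 = 0.0763
χ² = 0.0254 + 0.0763 = 0.1017 ≈ 0.102
Degrees of freedom = 2 − 1 = 1; critical value at α = 0.01 is 6.635.
Since 0.102 < 6.635, we fail to reject the null hypothesis — the data are consistent with the 3:1 ratio.

0.102; consistent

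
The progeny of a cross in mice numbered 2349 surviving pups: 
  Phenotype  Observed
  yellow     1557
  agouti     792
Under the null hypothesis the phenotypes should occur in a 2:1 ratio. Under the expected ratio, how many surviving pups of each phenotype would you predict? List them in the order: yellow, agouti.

1566, 783

Under the 2:1 hypothesis (Σ ratio = 3, N = 2349):
  yellow: 2349 × 2/3 = 1566
  agouti: 2349 × 1/3 = 783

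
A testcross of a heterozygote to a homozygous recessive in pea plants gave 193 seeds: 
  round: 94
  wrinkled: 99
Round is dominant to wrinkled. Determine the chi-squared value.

A testcross of a heterozygote (Aa × aa) gives a 1:1 phenotypic ratio.
Under the 1:1 hypothesis (Σ ratio = 2, N = 193):
  round: 193 × 1/2 = 96.5
  wrinkled: 193 × 1/2 = 96.5
χ² = Σ (O − E)² / E
  round: (94 − 96.5)² / 96.5 = 0.0648
  wrinkled: (99 − 96.5)² / 96.5 = 0.0648
χ² = 0.0648 + 0.0648 = 0.1296 ≈ 0.130

0.130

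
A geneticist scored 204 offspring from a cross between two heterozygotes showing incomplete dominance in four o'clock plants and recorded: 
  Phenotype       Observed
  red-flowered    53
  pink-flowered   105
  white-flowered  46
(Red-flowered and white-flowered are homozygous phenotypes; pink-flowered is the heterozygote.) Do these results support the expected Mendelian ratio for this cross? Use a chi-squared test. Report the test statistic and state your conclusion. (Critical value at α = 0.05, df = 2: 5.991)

With incomplete dominance, a heterozygote × heterozygote cross gives a 1:2:1 phenotypic ratio.
The 1:2:1 ratio has 4 parts, so with N = 204 the expected counts are:
  red-flowered: 204 × 1/4 = 51
  pink-flowered: 204 × 2/4 = 102
  white-flowered: 204 × 1/4 = 51
χ² = Σ (O − E)² / E
  red-flowered: (53 − 51)² / 51 = 0.0784
  pink-flowered: (105 − 102)² / 102 = 0.0882
  white-flowered: (46 − 51)² / 51 = 0.4902
χ² = 0.0784 + 0.0882 + 0.4902 = 0.6568 ≈ 0.657
Degrees of freedom = 3 − 1 = 2; critical value at α = 0.05 is 5.991.
Since 0.657 < 5.991, we fail to reject the null hypothesis — the data are consistent with the 1:2:1 ratio.

0.657; consistent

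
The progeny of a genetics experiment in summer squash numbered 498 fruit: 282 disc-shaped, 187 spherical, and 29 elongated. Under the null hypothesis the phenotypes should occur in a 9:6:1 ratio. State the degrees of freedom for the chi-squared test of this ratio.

2

A goodness-of-fit test with 3 phenotype classes has df = 3 − 1 = 2.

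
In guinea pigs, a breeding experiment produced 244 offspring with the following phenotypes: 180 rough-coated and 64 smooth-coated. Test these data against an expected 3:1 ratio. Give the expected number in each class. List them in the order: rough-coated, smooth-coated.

183, 61

Under the 3:1 hypothesis (Σ ratio = 4, N = 244):
  rough-coated: 244 × 3/4 = 183
  smooth-coated: 244 × 1/4 = 61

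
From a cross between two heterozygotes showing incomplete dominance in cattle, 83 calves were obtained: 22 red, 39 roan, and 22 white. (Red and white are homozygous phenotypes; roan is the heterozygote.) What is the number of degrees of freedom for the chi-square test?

2

With incomplete dominance, a heterozygote × heterozygote cross gives a 1:2:1 phenotypic ratio.
A goodness-of-fit test with 3 phenotype classes has df = 3 − 1 = 2.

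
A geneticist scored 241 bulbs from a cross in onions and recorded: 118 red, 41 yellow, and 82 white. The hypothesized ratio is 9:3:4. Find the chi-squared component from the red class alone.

Total ratio parts = 16. Expected numbers out of 241:
  red: 241 × 9/16 = 135.5625
  yellow: 241 × 3/16 = 45.1875
  white: 241 × 4/16 = 60.25
Contribution of red: (118 − 135.5625)² / 135.5625 = 2.2753

2.275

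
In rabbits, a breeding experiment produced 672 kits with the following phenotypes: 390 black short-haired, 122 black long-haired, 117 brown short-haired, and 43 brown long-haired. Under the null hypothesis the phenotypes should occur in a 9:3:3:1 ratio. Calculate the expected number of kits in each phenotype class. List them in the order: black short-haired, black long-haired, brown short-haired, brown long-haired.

Expected counts for N = 672 under a 9:3:3:1 ratio (total parts = 16):
  black short-haired: 672 × 9/16 = 378
  black long-haired: 672 × 3/16 = 126
  brown short-haired: 672 × 3/16 = 126
  brown long-haired: 672 × 1/16 = 42

378, 126, 126, 42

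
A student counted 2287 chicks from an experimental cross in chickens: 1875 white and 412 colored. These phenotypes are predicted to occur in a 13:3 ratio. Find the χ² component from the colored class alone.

0.659

Expected counts for N = 2287 under a 13:3 ratio (total parts = 16):
  white: 2287 × 13/16 = 1858.1875
  colored: 2287 × 3/16 = 428.8125
Contribution of colored: (412 − 428.8125)² / 428.8125 = 0.6592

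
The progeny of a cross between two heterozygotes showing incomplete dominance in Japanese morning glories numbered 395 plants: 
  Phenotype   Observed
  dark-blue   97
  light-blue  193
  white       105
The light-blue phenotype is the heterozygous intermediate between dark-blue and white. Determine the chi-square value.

With incomplete dominance, a heterozygote × heterozygote cross gives a 1:2:1 phenotypic ratio.
Total ratio parts = 4. Expected numbers out of 395:
  dark-blue: 395 × 1/4 = 98.75
  light-blue: 395 × 2/4 = 197.5
  white: 395 × 1/4 = 98.75
χ² = Σ (O − E)² / E
  dark-blue: (97 − 98.75)² / 98.75 = 0.0310
  light-blue: (193 − 197.5)² / 197.5 = 0.1025
  white: (105 − 98.75)² / 98.75 = 0.3956
χ² = 0.0310 + 0.1025 + 0.3956 = 0.5291 ≈ 0.529

0.529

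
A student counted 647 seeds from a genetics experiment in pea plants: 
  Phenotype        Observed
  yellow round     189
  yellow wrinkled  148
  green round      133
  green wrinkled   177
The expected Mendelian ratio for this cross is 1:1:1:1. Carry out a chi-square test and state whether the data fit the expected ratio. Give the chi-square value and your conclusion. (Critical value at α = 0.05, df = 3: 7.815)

12.308; not consistent

The 1:1:1:1 ratio has 4 parts, so with N = 647 the expected counts are:
  yellow round: 647 × 1/4 = 161.75
  yellow wrinkled: 647 × 1/4 = 161.75
  green round: 647 × 1/4 = 161.75
  green wrinkled: 647 × 1/4 = 161.75
χ² = Σ (O − E)² / E
  yellow round: (189 − 161.75)² / 161.75 = 4.5908
  yellow wrinkled: (148 − 161.75)² / 161.75 = 1.1689
  green round: (133 − 161.75)² / 161.75 = 5.1101
  green wrinkled: (177 − 161.75)² / 161.75 = 1.4378
χ² = 4.5908 + 1.1689 + 5.1101 + 1.4378 = 12.3076 ≈ 12.308
Degrees of freedom = 4 − 1 = 3; critical value at α = 0.05 is 7.815.
Since 12.308 > 7.815, we reject the null hypothesis — the data do not fit the 1:1:1:1 ratio.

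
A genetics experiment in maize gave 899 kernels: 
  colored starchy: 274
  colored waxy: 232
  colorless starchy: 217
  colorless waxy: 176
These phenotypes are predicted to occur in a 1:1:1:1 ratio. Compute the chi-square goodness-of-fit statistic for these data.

The 1:1:1:1 ratio has 4 parts, so with N = 899 the expected counts are:
  colored starchy: 899 × 1/4 = 224.75
  colored waxy: 899 × 1/4 = 224.75
  colorless starchy: 899 × 1/4 = 224.75
  colorless waxy: 899 × 1/4 = 224.75
χ² = Σ (O − E)² / E
  colored starchy: (274 − 224.75)² / 224.75 = 10.7923
  colored waxy: (232 − 224.75)² / 224.75 = 0.2339
  colorless starchy: (217 − 224.75)² / 224.75 = 0.2672
  colorless waxy: (176 − 224.75)² / 224.75 = 10.5742
χ² = 10.7923 + 0.2339 + 0.2672 + 10.5742 = 21.8676 ≈ 21.868

21.868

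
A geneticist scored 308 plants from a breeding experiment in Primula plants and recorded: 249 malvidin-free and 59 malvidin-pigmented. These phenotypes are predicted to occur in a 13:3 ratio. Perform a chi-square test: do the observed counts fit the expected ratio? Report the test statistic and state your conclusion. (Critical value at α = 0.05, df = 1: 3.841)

0.033; consistent

The 13:3 ratio has 16 parts, so with N = 308 the expected counts are:
  malvidin-free: 308 × 13/16 = 250.25
  malvidin-pigmented: 308 × 3/16 = 57.75
χ² = Σ (O − E)² / E
  malvidin-free: (249 − 250.25)² / 250.25 = 0.0062
  malvidin-pigmented: (59 − 57.75)² / 57.75 = 0.0271
χ² = 0.0062 + 0.0271 = 0.0333 ≈ 0.033
Degrees of freedom = 2 − 1 = 1; critical value at α = 0.05 is 3.841.
Since 0.033 < 3.841, we fail to reject the null hypothesis — the data are consistent with the 13:3 ratio.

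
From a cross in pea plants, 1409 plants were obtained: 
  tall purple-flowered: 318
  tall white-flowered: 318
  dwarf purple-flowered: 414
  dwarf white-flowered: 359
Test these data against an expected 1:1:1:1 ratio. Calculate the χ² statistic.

17.615

Under the 1:1:1:1 hypothesis (Σ ratio = 4, N = 1409):
  tall purple-flowered: 1409 × 1/4 = 352.25
  tall white-flowered: 1409 × 1/4 = 352.25
  dwarf purple-flowered: 1409 × 1/4 = 352.25
  dwarf white-flowered: 1409 × 1/4 = 352.25
χ² = Σ (O − E)² / E
  tall purple-flowered: (318 − 352.25)² / 352.25 = 3.3302
  tall white-flowered: (318 − 352.25)² / 352.25 = 3.3302
  dwarf purple-flowered: (414 − 352.25)² / 352.25 = 10.8249
  dwarf white-flowered: (359 − 352.25)² / 352.25 = 0.1293
χ² = 3.3302 + 3.3302 + 10.8249 + 0.1293 = 17.6146 ≈ 17.615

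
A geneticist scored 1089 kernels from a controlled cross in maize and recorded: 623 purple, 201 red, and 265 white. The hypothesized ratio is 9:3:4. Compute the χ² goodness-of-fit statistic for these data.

0.421

Total ratio parts = 16. Expected numbers out of 1089:
  purple: 1089 × 9/16 = 612.5625
  red: 1089 × 3/16 = 204.1875
  white: 1089 × 4/16 = 272.25
χ² = Σ (O − E)² / E
  purple: (623 − 612.5625)² / 612.5625 = 0.1778
  red: (201 − 204.1875)² / 204.1875 = 0.0498
  white: (265 − 272.25)² / 272.25 = 0.1931
χ² = 0.1778 + 0.0498 + 0.1931 = 0.4207 ≈ 0.421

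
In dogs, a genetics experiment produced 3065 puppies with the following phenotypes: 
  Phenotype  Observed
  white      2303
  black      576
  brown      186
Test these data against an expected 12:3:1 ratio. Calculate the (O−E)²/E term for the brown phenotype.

Under the 12:3:1 hypothesis (Σ ratio = 16, N = 3065):
  white: 3065 × 12/16 = 2298.75
  black: 3065 × 3/16 = 574.6875
  brown: 3065 × 1/16 = 191.5625
Contribution of brown: (186 − 191.5625)² / 191.5625 = 0.1615

0.162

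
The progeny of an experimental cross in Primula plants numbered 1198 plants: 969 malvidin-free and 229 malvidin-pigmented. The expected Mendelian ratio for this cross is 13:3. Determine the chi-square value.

Total ratio parts = 16. Expected numbers out of 1198:
  malvidin-free: 1198 × 13/16 = 973.375
  malvidin-pigmented: 1198 × 3/16 = 224.625
χ² = Σ (O − E)² / E
  malvidin-free: (969 − 973.375)² / 973.375 = 0.0197
  malvidin-pigmented: (229 − 224.625)² / 224.625 = 0.0852
χ² = 0.0197 + 0.0852 = 0.1049 ≈ 0.105

0.105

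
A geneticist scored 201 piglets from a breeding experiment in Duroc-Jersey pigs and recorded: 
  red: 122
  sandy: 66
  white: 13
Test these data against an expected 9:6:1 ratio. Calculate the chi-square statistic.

1.888

The 9:6:1 ratio has 16 parts, so with N = 201 the expected counts are:
  red: 201 × 9/16 = 113.0625
  sandy: 201 × 6/16 = 75.375
  white: 201 × 1/16 = 12.5625
χ² = Σ (O − E)² / E
  red: (122 − 113.0625)² / 113.0625 = 0.7065
  sandy: (66 − 75.375)² / 75.375 = 1.1660
  white: (13 − 12.5625)² / 12.5625 = 0.0152
χ² = 0.7065 + 1.1660 + 0.0152 = 1.8877 ≈ 1.888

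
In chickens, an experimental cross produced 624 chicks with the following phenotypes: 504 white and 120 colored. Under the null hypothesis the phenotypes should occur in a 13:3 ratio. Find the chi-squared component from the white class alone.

Under the 13:3 hypothesis (Σ ratio = 16, N = 624):
  white: 624 × 13/16 = 507
  colored: 624 × 3/16 = 117
Contribution of white: (504 − 507)² / 507 = 0.0178

0.018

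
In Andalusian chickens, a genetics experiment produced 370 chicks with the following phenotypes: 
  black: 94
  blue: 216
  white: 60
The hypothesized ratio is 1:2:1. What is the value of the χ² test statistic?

16.638

Total ratio parts = 4. Expected numbers out of 370:
  black: 370 × 1/4 = 92.5
  blue: 370 × 2/4 = 185
  white: 370 × 1/4 = 92.5
χ² = Σ (O − E)² / E
  black: (94 − 92.5)² / 92.5 = 0.0243
  blue: (216 − 185)² / 185 = 5.1946
  white: (60 − 92.5)² / 92.5 = 11.4189
χ² = 0.0243 + 5.1946 + 11.4189 = 16.6378 ≈ 16.638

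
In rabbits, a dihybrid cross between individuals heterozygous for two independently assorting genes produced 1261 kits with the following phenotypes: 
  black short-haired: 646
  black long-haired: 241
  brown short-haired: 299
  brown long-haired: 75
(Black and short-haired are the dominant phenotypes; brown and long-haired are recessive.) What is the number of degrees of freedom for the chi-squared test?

A dihybrid F₂ with independent assortment and complete dominance at both loci gives a 9:3:3:1 phenotypic ratio.
A goodness-of-fit test with 4 phenotype classes has df = 4 − 1 = 3.

3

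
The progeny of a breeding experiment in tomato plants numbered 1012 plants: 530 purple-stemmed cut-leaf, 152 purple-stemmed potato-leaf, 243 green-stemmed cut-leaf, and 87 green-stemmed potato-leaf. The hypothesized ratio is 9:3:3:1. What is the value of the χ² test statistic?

The 9:3:3:1 ratio has 16 parts, so with N = 1012 the expected counts are:
  purple-stemmed cut-leaf: 1012 × 9/16 = 569.25
  purple-stemmed potato-leaf: 1012 × 3/16 = 189.75
  green-stemmed cut-leaf: 1012 × 3/16 = 189.75
  green-stemmed potato-leaf: 1012 × 1/16 = 63.25
χ² = Σ (O − E)² / E
  purple-stemmed cut-leaf: (530 − 569.25)² / 569.25 = 2.7063
  purple-stemmed potato-leaf: (152 − 189.75)² / 189.75 = 7.5102
  green-stemmed cut-leaf: (243 − 189.75)² / 189.75 = 14.9437
  green-stemmed potato-leaf: (87 − 63.25)² / 63.25 = 8.9180
χ² = 2.7063 + 7.5102 + 14.9437 + 8.9180 = 34.0782 ≈ 34.078

34.078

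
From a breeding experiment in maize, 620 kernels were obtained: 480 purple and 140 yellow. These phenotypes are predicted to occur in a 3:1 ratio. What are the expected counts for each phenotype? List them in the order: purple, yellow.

465, 155

The 3:1 ratio has 4 parts, so with N = 620 the expected counts are:
  purple: 620 × 3/4 = 465
  yellow: 620 × 1/4 = 155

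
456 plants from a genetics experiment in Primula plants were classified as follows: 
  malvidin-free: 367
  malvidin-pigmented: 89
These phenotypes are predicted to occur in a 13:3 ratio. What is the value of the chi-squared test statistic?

0.176

Total ratio parts = 16. Expected numbers out of 456:
  malvidin-free: 456 × 13/16 = 370.5
  malvidin-pigmented: 456 × 3/16 = 85.5
χ² = Σ (O − E)² / E
  malvidin-free: (367 − 370.5)² / 370.5 = 0.0331
  malvidin-pigmented: (89 − 85.5)² / 85.5 = 0.1433
χ² = 0.0331 + 0.1433 = 0.1764 ≈ 0.176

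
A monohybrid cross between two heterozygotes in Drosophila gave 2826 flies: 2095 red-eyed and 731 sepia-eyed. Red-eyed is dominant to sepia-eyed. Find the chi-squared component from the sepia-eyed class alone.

For a monohybrid cross between heterozygotes with complete dominance, the expected phenotypic ratio is 3:1.
Expected counts for N = 2826 under a 3:1 ratio (total parts = 4):
  red-eyed: 2826 × 3/4 = 2119.5
  sepia-eyed: 2826 × 1/4 = 706.5
Contribution of sepia-eyed: (731 − 706.5)² / 706.5 = 0.8496

0.850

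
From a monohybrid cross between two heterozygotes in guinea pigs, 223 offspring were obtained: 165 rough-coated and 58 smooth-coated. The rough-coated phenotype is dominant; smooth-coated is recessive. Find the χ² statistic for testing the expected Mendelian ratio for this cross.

0.121

For a monohybrid cross between heterozygotes with complete dominance, the expected phenotypic ratio is 3:1.
The 3:1 ratio has 4 parts, so with N = 223 the expected counts are:
  rough-coated: 223 × 3/4 = 167.25
  smooth-coated: 223 × 1/4 = 55.75
χ² = Σ (O − E)² / E
  rough-coated: (165 − 167.25)² / 167.25 = 0.0303
  smooth-coated: (58 − 55.75)² / 55.75 = 0.0908
χ² = 0.0303 + 0.0908 = 0.1211 ≈ 0.121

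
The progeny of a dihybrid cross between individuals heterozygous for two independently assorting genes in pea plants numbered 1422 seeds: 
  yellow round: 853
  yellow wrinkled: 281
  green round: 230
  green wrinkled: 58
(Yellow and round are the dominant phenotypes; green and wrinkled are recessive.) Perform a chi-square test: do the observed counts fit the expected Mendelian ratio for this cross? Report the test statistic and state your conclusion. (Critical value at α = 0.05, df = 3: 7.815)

A dihybrid F₂ with independent assortment and complete dominance at both loci gives a 9:3:3:1 phenotypic ratio.
Total ratio parts = 16. Expected numbers out of 1422:
  yellow round: 1422 × 9/16 = 799.875
  yellow wrinkled: 1422 × 3/16 = 266.625
  green round: 1422 × 3/16 = 266.625
  green wrinkled: 1422 × 1/16 = 88.875
χ² = Σ (O − E)² / E
  yellow round: (853 − 799.875)² / 799.875 = 3.5284
  yellow wrinkled: (281 − 266.625)² / 266.625 = 0.7750
  green round: (230 − 266.625)² / 266.625 = 5.0310
  green wrinkled: (58 − 88.875)² / 88.875 = 10.7259
χ² = 3.5284 + 0.7750 + 5.0310 + 10.7259 = 20.0603 ≈ 20.060
Degrees of freedom = 4 − 1 = 3; critical value at α = 0.05 is 7.815.
Since 20.060 > 7.815, we reject the null hypothesis — the data do not fit the 9:3:3:1 ratio.

20.060; not consistent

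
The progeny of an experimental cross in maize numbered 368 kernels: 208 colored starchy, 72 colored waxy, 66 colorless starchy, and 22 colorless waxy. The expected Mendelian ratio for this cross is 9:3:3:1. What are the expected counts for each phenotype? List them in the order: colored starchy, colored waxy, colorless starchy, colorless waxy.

Expected counts for N = 368 under a 9:3:3:1 ratio (total parts = 16):
  colored starchy: 368 × 9/16 = 207
  colored waxy: 368 × 3/16 = 69
  colorless starchy: 368 × 3/16 = 69
  colorless waxy: 368 × 1/16 = 23

207, 69, 69, 23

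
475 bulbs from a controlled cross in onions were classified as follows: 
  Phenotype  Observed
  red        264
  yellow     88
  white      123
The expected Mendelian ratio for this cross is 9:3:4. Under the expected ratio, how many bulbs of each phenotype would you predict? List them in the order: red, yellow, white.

Under the 9:3:4 hypothesis (Σ ratio = 16, N = 475):
  red: 475 × 9/16 = 267.1875
  yellow: 475 × 3/16 = 89.0625
  white: 475 × 4/16 = 118.75

267.1875, 89.0625, 118.75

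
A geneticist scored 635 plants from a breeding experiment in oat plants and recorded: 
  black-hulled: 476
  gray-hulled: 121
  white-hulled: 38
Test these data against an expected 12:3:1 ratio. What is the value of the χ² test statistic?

0.103

Expected counts for N = 635 under a 12:3:1 ratio (total parts = 16):
  black-hulled: 635 × 12/16 = 476.25
  gray-hulled: 635 × 3/16 = 119.0625
  white-hulled: 635 × 1/16 = 39.6875
χ² = Σ (O − E)² / E
  black-hulled: (476 − 476.25)² / 476.25 = 0.0001
  gray-hulled: (121 − 119.0625)² / 119.0625 = 0.0315
  white-hulled: (38 − 39.6875)² / 39.6875 = 0.0718
χ² = 0.0001 + 0.0315 + 0.0718 = 0.1034 ≈ 0.103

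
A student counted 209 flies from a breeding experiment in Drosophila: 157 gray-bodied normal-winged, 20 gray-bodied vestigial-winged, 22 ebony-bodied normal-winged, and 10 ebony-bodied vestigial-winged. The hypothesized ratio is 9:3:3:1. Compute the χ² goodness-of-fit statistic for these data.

Under the 9:3:3:1 hypothesis (Σ ratio = 16, N = 209):
  gray-bodied normal-winged: 209 × 9/16 = 117.5625
  gray-bodied vestigial-winged: 209 × 3/16 = 39.1875
  ebony-bodied normal-winged: 209 × 3/16 = 39.1875
  ebony-bodied vestigial-winged: 209 × 1/16 = 13.0625
χ² = Σ (O − E)² / E
  gray-bodied normal-winged: (157 − 117.5625)² / 117.5625 = 13.2297
  gray-bodied vestigial-winged: (20 − 39.1875)² / 39.1875 = 9.3948
  ebony-bodied normal-winged: (22 − 39.1875)² / 39.1875 = 7.5384
  ebony-bodied vestigial-winged: (10 − 13.0625)² / 13.0625 = 0.7180
χ² = 13.2297 + 9.3948 + 7.5384 + 0.7180 = 30.8809 ≈ 30.881

30.881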